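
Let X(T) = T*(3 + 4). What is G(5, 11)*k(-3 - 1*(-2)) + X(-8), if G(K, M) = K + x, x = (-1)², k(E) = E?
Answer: -62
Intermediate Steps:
x = 1
X(T) = 7*T (X(T) = T*7 = 7*T)
G(K, M) = 1 + K (G(K, M) = K + 1 = 1 + K)
G(5, 11)*k(-3 - 1*(-2)) + X(-8) = (1 + 5)*(-3 - 1*(-2)) + 7*(-8) = 6*(-3 + 2) - 56 = 6*(-1) - 56 = -6 - 56 = -62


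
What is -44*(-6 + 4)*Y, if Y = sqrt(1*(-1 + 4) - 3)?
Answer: 0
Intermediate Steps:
Y = 0 (Y = sqrt(1*3 - 3) = sqrt(3 - 3) = sqrt(0) = 0)
-44*(-6 + 4)*Y = -44*(-6 + 4)*0 = -(-88)*0 = -44*0 = 0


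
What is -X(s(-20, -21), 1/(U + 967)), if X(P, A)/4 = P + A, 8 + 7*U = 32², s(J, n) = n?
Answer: 653912/7785 ≈ 83.996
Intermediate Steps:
U = 1016/7 (U = -8/7 + (⅐)*32² = -8/7 + (⅐)*1024 = -8/7 + 1024/7 = 1016/7 ≈ 145.14)
X(P, A) = 4*A + 4*P (X(P, A) = 4*(P + A) = 4*(A + P) = 4*A + 4*P)
-X(s(-20, -21), 1/(U + 967)) = -(4/(1016/7 + 967) + 4*(-21)) = -(4/(7785/7) - 84) = -(4*(7/7785) - 84) = -(28/7785 - 84) = -1*(-653912/7785) = 653912/7785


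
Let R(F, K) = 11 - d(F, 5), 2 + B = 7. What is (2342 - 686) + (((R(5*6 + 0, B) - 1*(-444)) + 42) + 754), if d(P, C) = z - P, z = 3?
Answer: 2934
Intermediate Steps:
d(P, C) = 3 - P
B = 5 (B = -2 + 7 = 5)
R(F, K) = 8 + F (R(F, K) = 11 - (3 - F) = 11 + (-3 + F) = 8 + F)
(2342 - 686) + (((R(5*6 + 0, B) - 1*(-444)) + 42) + 754) = (2342 - 686) + ((((8 + (5*6 + 0)) - 1*(-444)) + 42) + 754) = 1656 + ((((8 + (30 + 0)) + 444) + 42) + 754) = 1656 + ((((8 + 30) + 444) + 42) + 754) = 1656 + (((38 + 444) + 42) + 754) = 1656 + ((482 + 42) + 754) = 1656 + (524 + 754) = 1656 + 1278 = 2934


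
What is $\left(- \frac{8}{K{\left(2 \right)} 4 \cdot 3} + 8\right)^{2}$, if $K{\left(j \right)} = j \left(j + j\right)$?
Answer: $\frac{9025}{144} \approx 62.674$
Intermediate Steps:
$K{\left(j \right)} = 2 j^{2}$ ($K{\left(j \right)} = j 2 j = 2 j^{2}$)
$\left(- \frac{8}{K{\left(2 \right)} 4 \cdot 3} + 8\right)^{2} = \left(- \frac{8}{2 \cdot 2^{2} \cdot 4 \cdot 3} + 8\right)^{2} = \left(- \frac{8}{2 \cdot 4 \cdot 4 \cdot 3} + 8\right)^{2} = \left(- \frac{8}{8 \cdot 4 \cdot 3} + 8\right)^{2} = \left(- \frac{8}{32 \cdot 3} + 8\right)^{2} = \left(- \frac{8}{96} + 8\right)^{2} = \left(\left(-8\right) \frac{1}{96} + 8\right)^{2} = \left(- \frac{1}{12} + 8\right)^{2} = \left(\frac{95}{12}\right)^{2} = \frac{9025}{144}$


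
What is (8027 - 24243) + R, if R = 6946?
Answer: -9270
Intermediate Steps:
(8027 - 24243) + R = (8027 - 24243) + 6946 = -16216 + 6946 = -9270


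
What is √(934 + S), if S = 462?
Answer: 2*√349 ≈ 37.363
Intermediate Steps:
√(934 + S) = √(934 + 462) = √1396 = 2*√349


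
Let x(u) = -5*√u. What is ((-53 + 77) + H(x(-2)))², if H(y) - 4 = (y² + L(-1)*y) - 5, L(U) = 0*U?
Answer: 729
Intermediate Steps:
L(U) = 0
H(y) = -1 + y² (H(y) = 4 + ((y² + 0*y) - 5) = 4 + ((y² + 0) - 5) = 4 + (y² - 5) = 4 + (-5 + y²) = -1 + y²)
((-53 + 77) + H(x(-2)))² = ((-53 + 77) + (-1 + (-5*I*√2)²))² = (24 + (-1 + (-5*I*√2)²))² = (24 + (-1 - 50))² = (24 - 51)² = (-27)² = 729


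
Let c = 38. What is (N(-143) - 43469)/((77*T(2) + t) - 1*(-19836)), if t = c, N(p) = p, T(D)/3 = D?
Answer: -10903/5084 ≈ -2.1446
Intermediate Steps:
T(D) = 3*D
t = 38
(N(-143) - 43469)/((77*T(2) + t) - 1*(-19836)) = (-143 - 43469)/((77*(3*2) + 38) - 1*(-19836)) = -43612/((77*6 + 38) + 19836) = -43612/((462 + 38) + 19836) = -43612/(500 + 19836) = -43612/20336 = -43612*1/20336 = -10903/5084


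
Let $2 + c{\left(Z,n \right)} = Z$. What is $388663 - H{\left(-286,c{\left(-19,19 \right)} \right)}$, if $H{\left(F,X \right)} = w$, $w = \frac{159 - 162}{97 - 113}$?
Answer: $\frac{6218605}{16} \approx 3.8866 \cdot 10^{5}$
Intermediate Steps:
$c{\left(Z,n \right)} = -2 + Z$
$w = \frac{3}{16}$ ($w = - \frac{3}{-16} = \left(-3\right) \left(- \frac{1}{16}\right) = \frac{3}{16} \approx 0.1875$)
$H{\left(F,X \right)} = \frac{3}{16}$
$388663 - H{\left(-286,c{\left(-19,19 \right)} \right)} = 388663 - \frac{3}{16} = \frac{6218605}{16}$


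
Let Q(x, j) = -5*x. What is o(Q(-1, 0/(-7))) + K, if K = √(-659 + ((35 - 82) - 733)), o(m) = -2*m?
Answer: -10 + I*√1439 ≈ -10.0 + 37.934*I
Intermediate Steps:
K = I*√1439 (K = √(-659 + (-47 - 733)) = √(-659 - 780) = √(-1439) = I*√1439 ≈ 37.934*I)
o(Q(-1, 0/(-7))) + K = -(-10)*(-1) + I*√1439 = -2*5 + I*√1439 = -10 + I*√1439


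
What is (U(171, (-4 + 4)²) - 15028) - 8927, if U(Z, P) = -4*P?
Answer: -23955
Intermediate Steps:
(U(171, (-4 + 4)²) - 15028) - 8927 = (-4*(-4 + 4)² - 15028) - 8927 = (-4*0² - 15028) - 8927 = (-4*0 - 15028) - 8927 = (0 - 15028) - 8927 = -15028 - 8927 = -23955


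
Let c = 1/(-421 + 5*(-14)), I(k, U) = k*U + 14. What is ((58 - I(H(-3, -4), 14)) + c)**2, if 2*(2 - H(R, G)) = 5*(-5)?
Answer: 6094924900/241081 ≈ 25282.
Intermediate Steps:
H(R, G) = 29/2 (H(R, G) = 2 - 5*(-5)/2 = 2 - 1/2*(-25) = 2 + 25/2 = 29/2)
I(k, U) = 14 + U*k (I(k, U) = U*k + 14 = 14 + U*k)
c = -1/491 (c = 1/(-421 - 70) = 1/(-491) = -1/491 ≈ -0.0020367)
((58 - I(H(-3, -4), 14)) + c)**2 = ((58 - (14 + 14*(29/2))) - 1/491)**2 = ((58 - (14 + 203)) - 1/491)**2 = ((58 - 1*217) - 1/491)**2 = ((58 - 217) - 1/491)**2 = (-159 - 1/491)**2 = (-78070/491)**2 = 6094924900/241081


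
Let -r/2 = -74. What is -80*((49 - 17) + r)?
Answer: -14400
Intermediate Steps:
r = 148 (r = -2*(-74) = 148)
-80*((49 - 17) + r) = -80*((49 - 17) + 148) = -80*(32 + 148) = -80*180 = -14400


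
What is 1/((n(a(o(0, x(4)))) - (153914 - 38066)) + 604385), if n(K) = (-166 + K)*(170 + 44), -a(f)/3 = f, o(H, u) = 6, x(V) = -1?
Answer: 1/449161 ≈ 2.2264e-6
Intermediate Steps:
a(f) = -3*f
n(K) = -35524 + 214*K (n(K) = (-166 + K)*214 = -35524 + 214*K)
1/((n(a(o(0, x(4)))) - (153914 - 38066)) + 604385) = 1/(((-35524 + 214*(-3*6)) - (153914 - 38066)) + 604385) = 1/(((-35524 + 214*(-18)) - 1*115848) + 604385) = 1/(((-35524 - 3852) - 115848) + 604385) = 1/((-39376 - 115848) + 604385) = 1/(-155224 + 604385) = 1/449161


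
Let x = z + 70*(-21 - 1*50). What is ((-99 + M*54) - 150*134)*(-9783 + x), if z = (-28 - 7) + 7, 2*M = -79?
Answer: 330089292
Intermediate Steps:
M = -79/2 (M = (½)*(-79) = -79/2 ≈ -39.500)
z = -28 (z = -35 + 7 = -28)
x = -4998 (x = -28 + 70*(-21 - 1*50) = -28 + 70*(-21 - 50) = -28 + 70*(-71) = -28 - 4970 = -4998)
((-99 + M*54) - 150*134)*(-9783 + x) = ((-99 - 79/2*54) - 150*134)*(-9783 - 4998) = ((-99 - 2133) - 20100)*(-14781) = (-2232 - 20100)*(-14781) = -22332*(-14781) = 330089292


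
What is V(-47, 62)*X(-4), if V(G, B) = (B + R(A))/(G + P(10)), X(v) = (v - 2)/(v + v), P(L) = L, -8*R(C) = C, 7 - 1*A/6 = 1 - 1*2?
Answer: -42/37 ≈ -1.1351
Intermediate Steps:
A = 48 (A = 42 - 6*(1 - 1*2) = 42 - 6*(1 - 2) = 42 - 6*(-1) = 42 + 6 = 48)
R(C) = -C/8
X(v) = (-2 + v)/(2*v) (X(v) = (-2 + v)/((2*v)) = (-2 + v)*(1/(2*v)) = (-2 + v)/(2*v))
V(G, B) = (-6 + B)/(10 + G) (V(G, B) = (B - 1/8*48)/(G + 10) = (B - 6)/(10 + G) = (-6 + B)/(10 + G))
V(-47, 62)*X(-4) = ((-6 + 62)/(10 - 47))*((1/2)*(-2 - 4)/(-4)) = (56/(-37))*((1/2)*(-1/4)*(-6)) = -1/37*56*(3/4) = -56/37*3/4 = -42/37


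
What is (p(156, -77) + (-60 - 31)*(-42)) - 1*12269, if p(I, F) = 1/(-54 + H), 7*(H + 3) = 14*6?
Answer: -380116/45 ≈ -8447.0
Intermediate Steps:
H = 9 (H = -3 + (14*6)/7 = -3 + (⅐)*84 = -3 + 12 = 9)
p(I, F) = -1/45 (p(I, F) = 1/(-54 + 9) = 1/(-45) = -1/45)
(p(156, -77) + (-60 - 31)*(-42)) - 1*12269 = (-1/45 + (-60 - 31)*(-42)) - 1*12269 = (-1/45 - 91*(-42)) - 12269 = (-1/45 + 3822) - 12269 = 171989/45 - 12269 = -380116/45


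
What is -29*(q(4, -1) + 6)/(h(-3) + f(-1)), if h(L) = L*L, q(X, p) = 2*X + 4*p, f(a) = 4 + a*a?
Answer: -145/7 ≈ -20.714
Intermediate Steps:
f(a) = 4 + a²
h(L) = L²
-29*(q(4, -1) + 6)/(h(-3) + f(-1)) = -29*((2*4 + 4*(-1)) + 6)/((-3)² + (4 + (-1)²)) = -29*((8 - 4) + 6)/(9 + (4 + 1)) = -29*(4 + 6)/(9 + 5) = -290/14 = -29*5/7 = -145/7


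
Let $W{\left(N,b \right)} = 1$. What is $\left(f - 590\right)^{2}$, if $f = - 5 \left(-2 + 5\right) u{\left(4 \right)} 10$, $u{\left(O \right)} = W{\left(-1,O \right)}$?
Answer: $547600$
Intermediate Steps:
$u{\left(O \right)} = 1$
$f = -150$ ($f = - 5 \left(-2 + 5\right) 1 \cdot 10 = - 5 \cdot 3 \cdot 1 \cdot 10 = \left(-5\right) 3 \cdot 10 = \left(-15\right) 10 = -150$)
$\left(f - 590\right)^{2} = \left(-150 - 590\right)^{2} = \left(-740\right)^{2} = 547600$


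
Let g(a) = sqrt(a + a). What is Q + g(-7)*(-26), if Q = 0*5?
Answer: -26*I*sqrt(14) ≈ -97.283*I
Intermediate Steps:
Q = 0
g(a) = sqrt(2)*sqrt(a) (g(a) = sqrt(2*a) = sqrt(2)*sqrt(a))
Q + g(-7)*(-26) = 0 + (sqrt(2)*sqrt(-7))*(-26) = 0 + (sqrt(2)*(I*sqrt(7)))*(-26) = 0 + (I*sqrt(14))*(-26) = 0 - 26*I*sqrt(14) = -26*I*sqrt(14)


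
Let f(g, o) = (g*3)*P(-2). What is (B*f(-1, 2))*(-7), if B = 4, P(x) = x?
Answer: -168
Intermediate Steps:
f(g, o) = -6*g (f(g, o) = (g*3)*(-2) = (3*g)*(-2) = -6*g)
(B*f(-1, 2))*(-7) = (4*(-6*(-1)))*(-7) = (4*6)*(-7) = 24*(-7) = -168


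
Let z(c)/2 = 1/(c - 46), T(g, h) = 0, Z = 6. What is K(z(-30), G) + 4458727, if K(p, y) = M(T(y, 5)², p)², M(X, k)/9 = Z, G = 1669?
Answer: 4461643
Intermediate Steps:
M(X, k) = 54 (M(X, k) = 9*6 = 54)
z(c) = 2/(-46 + c) (z(c) = 2/(c - 46) = 2/(-46 + c))
K(p, y) = 2916 (K(p, y) = 54² = 2916)
K(z(-30), G) + 4458727 = 2916 + 4458727 = 4461643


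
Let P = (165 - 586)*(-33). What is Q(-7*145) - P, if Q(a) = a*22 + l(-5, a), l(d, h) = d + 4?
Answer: -36224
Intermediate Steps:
l(d, h) = 4 + d
Q(a) = -1 + 22*a (Q(a) = a*22 + (4 - 5) = 22*a - 1 = -1 + 22*a)
P = 13893 (P = -421*(-33) = 13893)
Q(-7*145) - P = (-1 + 22*(-7*145)) - 1*13893 = (-1 + 22*(-1015)) - 13893 = (-1 - 22330) - 13893 = -22331 - 13893 = -36224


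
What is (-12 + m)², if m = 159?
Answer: 21609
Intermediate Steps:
(-12 + m)² = (-12 + 159)² = 147² = 21609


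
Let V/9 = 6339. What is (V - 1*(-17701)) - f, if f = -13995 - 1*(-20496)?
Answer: 68251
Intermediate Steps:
V = 57051 (V = 9*6339 = 57051)
f = 6501 (f = -13995 + 20496 = 6501)
(V - 1*(-17701)) - f = (57051 - 1*(-17701)) - 1*6501 = (57051 + 17701) - 6501 = 74752 - 6501 = 68251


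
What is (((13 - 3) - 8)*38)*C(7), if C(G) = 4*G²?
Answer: 14896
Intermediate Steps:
(((13 - 3) - 8)*38)*C(7) = (((13 - 3) - 8)*38)*(4*7²) = ((10 - 8)*38)*(4*49) = (2*38)*196 = 76*196 = 14896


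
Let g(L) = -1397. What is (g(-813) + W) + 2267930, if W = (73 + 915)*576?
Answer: 2835621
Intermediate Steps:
W = 569088 (W = 988*576 = 569088)
(g(-813) + W) + 2267930 = (-1397 + 569088) + 2267930 = 567691 + 2267930 = 2835621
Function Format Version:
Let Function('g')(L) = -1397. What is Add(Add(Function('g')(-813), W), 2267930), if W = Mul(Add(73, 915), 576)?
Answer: 2835621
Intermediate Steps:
W = 569088 (W = Mul(988, 576) = 569088)
Add(Add(Function('g')(-813), W), 2267930) = Add(Add(-1397, 569088), 2267930) = Add(567691, 2267930) = 2835621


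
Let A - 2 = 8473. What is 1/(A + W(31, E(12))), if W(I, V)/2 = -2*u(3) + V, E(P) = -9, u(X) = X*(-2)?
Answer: 1/8481 ≈ 0.00011791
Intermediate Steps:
u(X) = -2*X
A = 8475 (A = 2 + 8473 = 8475)
W(I, V) = 24 + 2*V (W(I, V) = 2*(-(-4)*3 + V) = 2*(-2*(-6) + V) = 2*(12 + V) = 24 + 2*V)
1/(A + W(31, E(12))) = 1/(8475 + (24 + 2*(-9))) = 1/(8475 + (24 - 18)) = 1/(8475 + 6) = 1/8481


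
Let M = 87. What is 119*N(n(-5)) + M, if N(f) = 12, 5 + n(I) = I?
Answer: 1515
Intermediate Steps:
n(I) = -5 + I
119*N(n(-5)) + M = 119*12 + 87 = 1428 + 87 = 1515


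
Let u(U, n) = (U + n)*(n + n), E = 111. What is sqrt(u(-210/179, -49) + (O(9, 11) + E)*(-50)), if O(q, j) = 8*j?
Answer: 548*I*sqrt(537)/179 ≈ 70.944*I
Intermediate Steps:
u(U, n) = 2*n*(U + n) (u(U, n) = (U + n)*(2*n) = 2*n*(U + n))
sqrt(u(-210/179, -49) + (O(9, 11) + E)*(-50)) = sqrt(2*(-49)*(-210/179 - 49) + (8*11 + 111)*(-50)) = sqrt(2*(-49)*(-210*1/179 - 49) + (88 + 111)*(-50)) = sqrt(2*(-49)*(-210/179 - 49) + 199*(-50)) = sqrt(2*(-49)*(-8981/179) - 9950) = sqrt(880138/179 - 9950) = sqrt(-900912/179) = 548*I*sqrt(537)/179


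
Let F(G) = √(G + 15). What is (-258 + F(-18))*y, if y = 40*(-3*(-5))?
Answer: -154800 + 600*I*√3 ≈ -1.548e+5 + 1039.2*I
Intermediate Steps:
F(G) = √(15 + G)
y = 600 (y = 40*15 = 600)
(-258 + F(-18))*y = (-258 + √(15 - 18))*600 = (-258 + √(-3))*600 = (-258 + I*√3)*600 = -154800 + 600*I*√3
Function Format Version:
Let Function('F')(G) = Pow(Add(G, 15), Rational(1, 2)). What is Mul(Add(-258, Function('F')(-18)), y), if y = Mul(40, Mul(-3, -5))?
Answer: Add(-154800, Mul(600, I, Pow(3, Rational(1, 2)))) ≈ Add(-1.5480e+5, Mul(1039.2, I))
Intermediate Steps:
Function('F')(G) = Pow(Add(15, G), Rational(1, 2))
y = 600 (y = Mul(40, 15) = 600)
Mul(Add(-258, Function('F')(-18)), y) = Mul(Add(-258, Pow(Add(15, -18), Rational(1, 2))), 600) = Mul(Add(-258, Pow(-3, Rational(1, 2))), 600) = Mul(Add(-258, Mul(I, Pow(3, Rational(1, 2)))), 600) = Add(-154800, Mul(600, I, Pow(3, Rational(1, 2))))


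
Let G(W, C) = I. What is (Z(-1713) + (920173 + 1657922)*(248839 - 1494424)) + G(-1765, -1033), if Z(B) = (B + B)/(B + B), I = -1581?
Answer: -3211236462155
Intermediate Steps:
G(W, C) = -1581
Z(B) = 1 (Z(B) = (2*B)/((2*B)) = (2*B)*(1/(2*B)) = 1)
(Z(-1713) + (920173 + 1657922)*(248839 - 1494424)) + G(-1765, -1033) = (1 + (920173 + 1657922)*(248839 - 1494424)) - 1581 = (1 + 2578095*(-1245585)) - 1581 = (1 - 3211236460575) - 1581 = -3211236460574 - 1581 = -3211236462155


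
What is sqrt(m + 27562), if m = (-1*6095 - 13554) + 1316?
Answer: sqrt(9229) ≈ 96.068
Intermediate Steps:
m = -18333 (m = (-6095 - 13554) + 1316 = -19649 + 1316 = -18333)
sqrt(m + 27562) = sqrt(-18333 + 27562) = sqrt(9229)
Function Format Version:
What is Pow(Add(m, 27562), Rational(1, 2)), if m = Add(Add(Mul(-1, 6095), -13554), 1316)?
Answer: Pow(9229, Rational(1, 2)) ≈ 96.068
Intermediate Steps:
m = -18333 (m = Add(Add(-6095, -13554), 1316) = Add(-19649, 1316) = -18333)
Pow(Add(m, 27562), Rational(1, 2)) = Pow(Add(-18333, 27562), Rational(1, 2)) = Pow(9229, Rational(1, 2))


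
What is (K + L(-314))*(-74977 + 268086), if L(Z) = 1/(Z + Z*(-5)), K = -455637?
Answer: -110512432230739/1256 ≈ -8.7988e+10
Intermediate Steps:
L(Z) = -1/(4*Z) (L(Z) = 1/(Z - 5*Z) = 1/(-4*Z) = -1/(4*Z))
(K + L(-314))*(-74977 + 268086) = (-455637 - ¼/(-314))*(-74977 + 268086) = (-455637 - ¼*(-1/314))*193109 = (-455637 + 1/1256)*193109 = -572280071/1256*193109 = -110512432230739/1256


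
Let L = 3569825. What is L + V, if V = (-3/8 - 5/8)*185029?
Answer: 3384796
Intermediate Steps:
V = -185029 (V = (-3*⅛ - 5*⅛)*185029 = (-3/8 - 5/8)*185029 = -1*185029 = -185029)
L + V = 3569825 - 185029 = 3384796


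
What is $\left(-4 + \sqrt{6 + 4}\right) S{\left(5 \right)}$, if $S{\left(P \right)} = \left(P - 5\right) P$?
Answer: $0$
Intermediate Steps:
$S{\left(P \right)} = P \left(-5 + P\right)$ ($S{\left(P \right)} = \left(-5 + P\right) P = P \left(-5 + P\right)$)
$\left(-4 + \sqrt{6 + 4}\right) S{\left(5 \right)} = \left(-4 + \sqrt{6 + 4}\right) 5 \left(-5 + 5\right) = \left(-4 + \sqrt{10}\right) 5 \cdot 0 = \left(-4 + \sqrt{10}\right) 0 = 0$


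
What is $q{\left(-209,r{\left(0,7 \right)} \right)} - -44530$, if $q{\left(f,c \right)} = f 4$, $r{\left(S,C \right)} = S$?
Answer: $43694$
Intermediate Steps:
$q{\left(f,c \right)} = 4 f$
$q{\left(-209,r{\left(0,7 \right)} \right)} - -44530 = 4 \left(-209\right) - -44530 = -836 + 44530 = 43694$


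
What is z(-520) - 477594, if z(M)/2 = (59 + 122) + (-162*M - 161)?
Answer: -309074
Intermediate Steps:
z(M) = 40 - 324*M (z(M) = 2*((59 + 122) + (-162*M - 161)) = 2*(181 + (-161 - 162*M)) = 2*(20 - 162*M) = 40 - 324*M)
z(-520) - 477594 = (40 - 324*(-520)) - 477594 = (40 + 168480) - 477594 = 168520 - 477594 = -309074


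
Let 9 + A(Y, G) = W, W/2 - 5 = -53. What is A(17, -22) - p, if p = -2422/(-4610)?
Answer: -243236/2305 ≈ -105.53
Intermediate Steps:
W = -96 (W = 10 + 2*(-53) = 10 - 106 = -96)
A(Y, G) = -105 (A(Y, G) = -9 - 96 = -105)
p = 1211/2305 (p = -2422*(-1/4610) = 1211/2305 ≈ 0.52538)
A(17, -22) - p = -105 - 1*1211/2305 = -105 - 1211/2305 = -243236/2305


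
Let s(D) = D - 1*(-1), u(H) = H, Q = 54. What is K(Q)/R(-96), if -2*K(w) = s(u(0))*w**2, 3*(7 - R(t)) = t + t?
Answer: -1458/71 ≈ -20.535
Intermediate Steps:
R(t) = 7 - 2*t/3 (R(t) = 7 - (t + t)/3 = 7 - 2*t/3)
s(D) = 1 + D (s(D) = D + 1 = 1 + D)
K(w) = -w**2/2 (K(w) = -(1 + 0)*w**2/2 = -w**2/2)
K(Q)/R(-96) = (-1/2*54**2)/(7 - 2/3*(-96)) = (-1/2*2916)/(7 + 64) = -1458/71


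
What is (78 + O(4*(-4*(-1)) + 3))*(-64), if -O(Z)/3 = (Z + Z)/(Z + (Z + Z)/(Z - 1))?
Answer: -23232/5 ≈ -4646.4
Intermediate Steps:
O(Z) = -6*Z/(Z + 2*Z/(-1 + Z)) (O(Z) = -3*(Z + Z)/(Z + (Z + Z)/(Z - 1)) = -3*2*Z/(Z + (2*Z)/(-1 + Z)) = -3*2*Z/(Z + 2*Z/(-1 + Z)) = -6*Z/(Z + 2*Z/(-1 + Z)))
(78 + O(4*(-4*(-1)) + 3))*(-64) = (78 + 6*(1 - (4*(-4*(-1)) + 3))/(1 + (4*(-4*(-1)) + 3)))*(-64) = (78 + 6*(1 - (4*4 + 3))/(1 + (4*4 + 3)))*(-64) = (78 + 6*(1 - (16 + 3))/(1 + (16 + 3)))*(-64) = (78 + 6*(1 - 1*19)/(1 + 19))*(-64) = (78 + 6*(1 - 19)/20)*(-64) = (78 + 6*(1/20)*(-18))*(-64) = (78 - 27/5)*(-64) = (363/5)*(-64) = -23232/5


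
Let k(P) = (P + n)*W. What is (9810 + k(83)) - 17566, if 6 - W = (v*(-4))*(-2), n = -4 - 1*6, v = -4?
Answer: -4982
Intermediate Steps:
n = -10 (n = -4 - 6 = -10)
W = 38 (W = 6 - (-4*(-4))*(-2) = 6 - 16*(-2) = 6 - 1*(-32) = 6 + 32 = 38)
k(P) = -380 + 38*P (k(P) = (P - 10)*38 = (-10 + P)*38 = -380 + 38*P)
(9810 + k(83)) - 17566 = (9810 + (-380 + 38*83)) - 17566 = (9810 + (-380 + 3154)) - 17566 = (9810 + 2774) - 17566 = 12584 - 17566 = -4982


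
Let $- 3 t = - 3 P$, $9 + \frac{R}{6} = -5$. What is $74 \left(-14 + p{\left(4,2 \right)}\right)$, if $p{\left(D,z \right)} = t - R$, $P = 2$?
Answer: $5328$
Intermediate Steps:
$R = -84$ ($R = -54 + 6 \left(-5\right) = -54 - 30 = -84$)
$t = 2$ ($t = - \frac{\left(-3\right) 2}{3} = \left(- \frac{1}{3}\right) \left(-6\right) = 2$)
$p{\left(D,z \right)} = 86$ ($p{\left(D,z \right)} = 2 - -84 = 2 + 84 = 86$)
$74 \left(-14 + p{\left(4,2 \right)}\right) = 74 \left(-14 + 86\right) = 74 \cdot 72 = 5328$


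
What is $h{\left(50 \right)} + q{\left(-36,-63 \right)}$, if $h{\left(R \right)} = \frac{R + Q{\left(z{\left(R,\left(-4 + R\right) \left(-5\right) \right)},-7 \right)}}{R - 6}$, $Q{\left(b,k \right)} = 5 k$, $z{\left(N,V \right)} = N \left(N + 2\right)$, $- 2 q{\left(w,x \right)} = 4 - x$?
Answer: $- \frac{1459}{44} \approx -33.159$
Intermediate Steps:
$q{\left(w,x \right)} = -2 + \frac{x}{2}$ ($q{\left(w,x \right)} = - \frac{4 - x}{2} = -2 + \frac{x}{2}$)
$z{\left(N,V \right)} = N \left(2 + N\right)$
$h{\left(R \right)} = \frac{-35 + R}{-6 + R}$ ($h{\left(R \right)} = \frac{R + 5 \left(-7\right)}{R - 6} = \frac{R - 35}{-6 + R} = \frac{-35 + R}{-6 + R}$)
$h{\left(50 \right)} + q{\left(-36,-63 \right)} = \frac{-35 + 50}{-6 + 50} + \left(-2 + \frac{1}{2} \left(-63\right)\right) = \frac{1}{44} \cdot 15 - \frac{67}{2} = \frac{15}{44} - \frac{67}{2} = - \frac{1459}{44}$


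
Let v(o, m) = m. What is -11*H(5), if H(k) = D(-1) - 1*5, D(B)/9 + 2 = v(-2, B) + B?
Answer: 451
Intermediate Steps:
D(B) = -18 + 18*B (D(B) = -18 + 9*(B + B) = -18 + 9*(2*B) = -18 + 18*B)
H(k) = -41 (H(k) = (-18 + 18*(-1)) - 1*5 = (-18 - 18) - 5 = -36 - 5 = -41)
-11*H(5) = -11*(-41) = 451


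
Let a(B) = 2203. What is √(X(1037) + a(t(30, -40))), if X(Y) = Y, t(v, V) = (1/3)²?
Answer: 18*√10 ≈ 56.921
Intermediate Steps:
t(v, V) = ⅑ (t(v, V) = (⅓)² = ⅑)
√(X(1037) + a(t(30, -40))) = √(1037 + 2203) = √3240 = 18*√10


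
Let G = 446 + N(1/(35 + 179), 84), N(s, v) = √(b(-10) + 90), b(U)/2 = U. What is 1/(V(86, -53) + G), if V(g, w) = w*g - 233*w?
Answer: 8237/67848099 - √70/67848099 ≈ 0.00012128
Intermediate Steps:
b(U) = 2*U
V(g, w) = -233*w + g*w (V(g, w) = g*w - 233*w = -233*w + g*w)
N(s, v) = √70 (N(s, v) = √(2*(-10) + 90) = √(-20 + 90) = √70)
G = 446 + √70 ≈ 454.37
1/(V(86, -53) + G) = 1/(-53*(-233 + 86) + (446 + √70)) = 1/(-53*(-147) + (446 + √70)) = 1/(7791 + (446 + √70)) = 1/(8237 + √70)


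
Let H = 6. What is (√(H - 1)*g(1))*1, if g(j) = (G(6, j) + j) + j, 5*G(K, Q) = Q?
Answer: 11*√5/5 ≈ 4.9193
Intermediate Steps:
G(K, Q) = Q/5
g(j) = 11*j/5 (g(j) = (j/5 + j) + j = 6*j/5 + j = 11*j/5)
(√(H - 1)*g(1))*1 = (√(6 - 1)*((11/5)*1))*1 = (√5*(11/5))*1 = (11*√5/5)*1 = 11*√5/5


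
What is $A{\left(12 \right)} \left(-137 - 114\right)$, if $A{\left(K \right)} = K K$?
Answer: $-36144$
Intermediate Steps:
$A{\left(K \right)} = K^{2}$
$A{\left(12 \right)} \left(-137 - 114\right) = 12^{2} \left(-137 - 114\right) = 144 \left(-251\right) = -36144$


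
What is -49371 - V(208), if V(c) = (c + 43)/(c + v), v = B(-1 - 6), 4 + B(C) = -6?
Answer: -9775709/198 ≈ -49372.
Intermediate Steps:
B(C) = -10 (B(C) = -4 - 6 = -10)
v = -10
V(c) = (43 + c)/(-10 + c) (V(c) = (c + 43)/(c - 10) = (43 + c)/(-10 + c))
-49371 - V(208) = -49371 - (43 + 208)/(-10 + 208) = -49371 - 251/198 = -9775709/198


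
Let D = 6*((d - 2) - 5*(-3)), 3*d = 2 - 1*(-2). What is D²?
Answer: 7396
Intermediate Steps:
d = 4/3 (d = (2 - 1*(-2))/3 = (2 + 2)/3 = (⅓)*4 = 4/3 ≈ 1.3333)
D = 86 (D = 6*((4/3 - 2) - 5*(-3)) = 6*(-⅔ + 15) = 6*(43/3) = 86)
D² = 86² = 7396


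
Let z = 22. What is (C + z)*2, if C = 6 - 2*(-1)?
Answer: 60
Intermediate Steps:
C = 8 (C = 6 + 2 = 8)
(C + z)*2 = (8 + 22)*2 = 30*2 = 60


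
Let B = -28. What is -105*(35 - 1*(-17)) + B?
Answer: -5488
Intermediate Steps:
-105*(35 - 1*(-17)) + B = -105*(35 - 1*(-17)) - 28 = -105*(35 + 17) - 28 = -105*52 - 28 = -5460 - 28 = -5488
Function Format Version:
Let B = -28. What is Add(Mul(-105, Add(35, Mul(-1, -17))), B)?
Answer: -5488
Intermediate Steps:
Add(Mul(-105, Add(35, Mul(-1, -17))), B) = Add(Mul(-105, Add(35, Mul(-1, -17))), -28) = Add(Mul(-105, Add(35, 17)), -28) = Add(Mul(-105, 52), -28) = Add(-5460, -28) = -5488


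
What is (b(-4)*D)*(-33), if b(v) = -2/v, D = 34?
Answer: -561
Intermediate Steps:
(b(-4)*D)*(-33) = (-2/(-4)*34)*(-33) = (-2*(-1/4)*34)*(-33) = ((1/2)*34)*(-33) = 17*(-33) = -561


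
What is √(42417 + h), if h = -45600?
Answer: I*√3183 ≈ 56.418*I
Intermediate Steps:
√(42417 + h) = √(42417 - 45600) = √(-3183) = I*√3183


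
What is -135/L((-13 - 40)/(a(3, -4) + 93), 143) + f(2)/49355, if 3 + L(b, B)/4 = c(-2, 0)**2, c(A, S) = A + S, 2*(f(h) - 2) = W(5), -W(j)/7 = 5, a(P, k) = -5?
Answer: -6662987/197420 ≈ -33.750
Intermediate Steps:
W(j) = -35 (W(j) = -7*5 = -35)
f(h) = -31/2 (f(h) = 2 + (1/2)*(-35) = 2 - 35/2 = -31/2)
L(b, B) = 4 (L(b, B) = -12 + 4*(-2 + 0)**2 = -12 + 4*(-2)**2 = -12 + 4*4 = -12 + 16 = 4)
-135/L((-13 - 40)/(a(3, -4) + 93), 143) + f(2)/49355 = -135/4 - 31/2/49355 = -135*1/4 - 31/2*1/49355 = -135/4 - 31/98710 = -6662987/197420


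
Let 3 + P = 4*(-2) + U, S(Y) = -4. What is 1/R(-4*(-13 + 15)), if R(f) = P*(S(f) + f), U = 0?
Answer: 1/132 ≈ 0.0075758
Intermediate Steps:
P = -11 (P = -3 + (4*(-2) + 0) = -3 + (-8 + 0) = -3 - 8 = -11)
R(f) = 44 - 11*f (R(f) = -11*(-4 + f) = 44 - 11*f)
1/R(-4*(-13 + 15)) = 1/(44 - (-44)*(-13 + 15)) = 1/(44 - (-44)*2) = 1/(44 - 11*(-8)) = 1/(44 + 88) = 1/132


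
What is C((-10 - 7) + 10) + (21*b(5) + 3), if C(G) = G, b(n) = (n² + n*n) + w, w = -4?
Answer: 962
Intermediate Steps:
b(n) = -4 + 2*n² (b(n) = (n² + n*n) - 4 = (n² + n²) - 4 = 2*n² - 4 = -4 + 2*n²)
C((-10 - 7) + 10) + (21*b(5) + 3) = ((-10 - 7) + 10) + (21*(-4 + 2*5²) + 3) = (-17 + 10) + (21*(-4 + 2*25) + 3) = -7 + (21*(-4 + 50) + 3) = -7 + (21*46 + 3) = -7 + (966 + 3) = -7 + 969 = 962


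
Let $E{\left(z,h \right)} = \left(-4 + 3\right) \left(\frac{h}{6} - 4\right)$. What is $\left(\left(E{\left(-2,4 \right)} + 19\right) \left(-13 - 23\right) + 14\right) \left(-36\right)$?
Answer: $28440$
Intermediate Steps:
$E{\left(z,h \right)} = 4 - \frac{h}{6}$ ($E{\left(z,h \right)} = - (h \frac{1}{6} - 4) = - (\frac{h}{6} - 4) = - (-4 + \frac{h}{6}) = 4 - \frac{h}{6}$)
$\left(\left(E{\left(-2,4 \right)} + 19\right) \left(-13 - 23\right) + 14\right) \left(-36\right) = \left(\left(\left(4 - \frac{2}{3}\right) + 19\right) \left(-13 - 23\right) + 14\right) \left(-36\right) = \left(\left(\left(4 - \frac{2}{3}\right) + 19\right) \left(-36\right) + 14\right) \left(-36\right) = \left(\left(\frac{10}{3} + 19\right) \left(-36\right) + 14\right) \left(-36\right) = \left(\frac{67}{3} \left(-36\right) + 14\right) \left(-36\right) = \left(-804 + 14\right) \left(-36\right) = \left(-790\right) \left(-36\right) = 28440$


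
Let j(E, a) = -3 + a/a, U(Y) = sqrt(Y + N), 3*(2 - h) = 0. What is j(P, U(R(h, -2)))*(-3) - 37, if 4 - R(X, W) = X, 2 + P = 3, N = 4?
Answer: -31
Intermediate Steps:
P = 1 (P = -2 + 3 = 1)
h = 2 (h = 2 - 1/3*0 = 2 + 0 = 2)
R(X, W) = 4 - X
U(Y) = sqrt(4 + Y) (U(Y) = sqrt(Y + 4) = sqrt(4 + Y))
j(E, a) = -2 (j(E, a) = -3 + 1 = -2)
j(P, U(R(h, -2)))*(-3) - 37 = -2*(-3) - 37 = 6 - 37 = -31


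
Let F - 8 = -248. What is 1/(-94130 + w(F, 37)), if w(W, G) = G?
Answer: -1/94093 ≈ -1.0628e-5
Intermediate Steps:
F = -240 (F = 8 - 248 = -240)
1/(-94130 + w(F, 37)) = 1/(-94130 + 37) = 1/(-94093) = -1/94093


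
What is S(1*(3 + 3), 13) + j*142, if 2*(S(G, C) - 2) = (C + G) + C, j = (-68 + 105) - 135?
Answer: -13898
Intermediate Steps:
j = -98 (j = 37 - 135 = -98)
S(G, C) = 2 + C + G/2 (S(G, C) = 2 + ((C + G) + C)/2 = 2 + (G + 2*C)/2 = 2 + (C + G/2) = 2 + C + G/2)
S(1*(3 + 3), 13) + j*142 = (2 + 13 + (1*(3 + 3))/2) - 98*142 = (2 + 13 + (1*6)/2) - 13916 = (2 + 13 + (1/2)*6) - 13916 = (2 + 13 + 3) - 13916 = 18 - 13916 = -13898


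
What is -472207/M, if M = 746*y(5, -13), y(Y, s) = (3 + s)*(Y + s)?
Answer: -472207/59680 ≈ -7.9123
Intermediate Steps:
M = 59680 (M = 746*((-13)**2 + 3*5 + 3*(-13) + 5*(-13)) = 746*(169 + 15 - 39 - 65) = 746*80 = 59680)
-472207/M = -472207/59680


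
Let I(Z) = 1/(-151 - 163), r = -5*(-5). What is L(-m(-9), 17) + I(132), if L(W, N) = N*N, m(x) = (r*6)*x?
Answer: 90745/314 ≈ 289.00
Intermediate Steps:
r = 25
m(x) = 150*x (m(x) = (25*6)*x = 150*x)
I(Z) = -1/314 (I(Z) = 1/(-314) = -1/314)
L(W, N) = N²
L(-m(-9), 17) + I(132) = 17² - 1/314 = 289 - 1/314 = 90745/314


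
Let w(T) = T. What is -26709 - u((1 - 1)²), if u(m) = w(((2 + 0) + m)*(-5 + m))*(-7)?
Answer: -26779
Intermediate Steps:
u(m) = -7*(-5 + m)*(2 + m) (u(m) = (((2 + 0) + m)*(-5 + m))*(-7) = ((2 + m)*(-5 + m))*(-7) = ((-5 + m)*(2 + m))*(-7) = -7*(-5 + m)*(2 + m))
-26709 - u((1 - 1)²) = -26709 - (70 - 7*(1 - 1)⁴ + 21*(1 - 1)²) = -26709 - (70 - 7*(0²)² + 21*0²) = -26709 - (70 - 7*0² + 21*0) = -26709 - (70 - 7*0 + 0) = -26709 - (70 + 0 + 0) = -26709 - 1*70 = -26709 - 70 = -26779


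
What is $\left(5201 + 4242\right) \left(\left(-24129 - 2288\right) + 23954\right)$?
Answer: $-23258109$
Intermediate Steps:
$\left(5201 + 4242\right) \left(\left(-24129 - 2288\right) + 23954\right) = 9443 \left(\left(-24129 - 2288\right) + 23954\right) = 9443 \left(-26417 + 23954\right) = 9443 \left(-2463\right) = -23258109$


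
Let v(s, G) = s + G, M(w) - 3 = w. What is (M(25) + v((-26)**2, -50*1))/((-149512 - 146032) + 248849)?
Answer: -218/15565 ≈ -0.014006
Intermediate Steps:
M(w) = 3 + w
v(s, G) = G + s
(M(25) + v((-26)**2, -50*1))/((-149512 - 146032) + 248849) = ((3 + 25) + (-50*1 + (-26)**2))/((-149512 - 146032) + 248849) = (28 + (-50 + 676))/(-295544 + 248849) = (28 + 626)/(-46695) = 654*(-1/46695) = -218/15565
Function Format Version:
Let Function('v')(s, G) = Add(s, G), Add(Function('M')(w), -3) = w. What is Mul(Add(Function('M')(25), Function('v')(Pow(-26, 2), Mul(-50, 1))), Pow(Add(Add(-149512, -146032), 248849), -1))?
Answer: Rational(-218, 15565) ≈ -0.014006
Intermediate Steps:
Function('M')(w) = Add(3, w)
Function('v')(s, G) = Add(G, s)
Mul(Add(Function('M')(25), Function('v')(Pow(-26, 2), Mul(-50, 1))), Pow(Add(Add(-149512, -146032), 248849), -1)) = Mul(Add(Add(3, 25), Add(Mul(-50, 1), Pow(-26, 2))), Pow(Add(Add(-149512, -146032), 248849), -1)) = Mul(Add(28, Add(-50, 676)), Pow(Add(-295544, 248849), -1)) = Mul(Add(28, 626), Pow(-46695, -1)) = Mul(654, Rational(-1, 46695)) = Rational(-218, 15565)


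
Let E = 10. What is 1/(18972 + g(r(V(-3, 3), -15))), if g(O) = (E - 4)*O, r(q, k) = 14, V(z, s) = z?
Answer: 1/19056 ≈ 5.2477e-5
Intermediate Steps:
g(O) = 6*O (g(O) = (10 - 4)*O = 6*O)
1/(18972 + g(r(V(-3, 3), -15))) = 1/(18972 + 6*14) = 1/(18972 + 84) = 1/19056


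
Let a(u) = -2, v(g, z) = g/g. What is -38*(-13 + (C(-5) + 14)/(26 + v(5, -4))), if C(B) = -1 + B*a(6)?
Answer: 12464/27 ≈ 461.63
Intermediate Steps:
v(g, z) = 1
C(B) = -1 - 2*B (C(B) = -1 + B*(-2) = -1 - 2*B)
-38*(-13 + (C(-5) + 14)/(26 + v(5, -4))) = -38*(-13 + ((-1 - 2*(-5)) + 14)/(26 + 1)) = -38*(-13 + ((-1 + 10) + 14)/27) = -38*(-13 + (9 + 14)*(1/27)) = -38*(-13 + 23*(1/27)) = -38*(-13 + 23/27) = -38*(-328/27) = 12464/27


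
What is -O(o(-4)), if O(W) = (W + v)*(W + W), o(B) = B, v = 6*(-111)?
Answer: -5360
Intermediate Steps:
v = -666
O(W) = 2*W*(-666 + W) (O(W) = (W - 666)*(W + W) = (-666 + W)*(2*W) = 2*W*(-666 + W))
-O(o(-4)) = -2*(-4)*(-666 - 4) = -2*(-4)*(-670) = -1*5360 = -5360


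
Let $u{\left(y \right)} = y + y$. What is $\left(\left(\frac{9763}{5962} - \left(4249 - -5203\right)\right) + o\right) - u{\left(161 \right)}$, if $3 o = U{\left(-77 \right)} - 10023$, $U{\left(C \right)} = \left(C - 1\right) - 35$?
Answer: $- \frac{235219307}{17886} \approx -13151.0$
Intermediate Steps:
$U{\left(C \right)} = -36 + C$ ($U{\left(C \right)} = \left(-1 + C\right) - 35 = -36 + C$)
$u{\left(y \right)} = 2 y$
$o = - \frac{10136}{3}$ ($o = \frac{\left(-36 - 77\right) - 10023}{3} = \frac{-113 - 10023}{3} = \frac{1}{3} \left(-10136\right) = - \frac{10136}{3} \approx -3378.7$)
$\left(\left(\frac{9763}{5962} - \left(4249 - -5203\right)\right) + o\right) - u{\left(161 \right)} = \left(\left(\frac{9763}{5962} - \left(4249 - -5203\right)\right) - \frac{10136}{3}\right) - 2 \cdot 161 = \left(\left(9763 \cdot \frac{1}{5962} - \left(4249 + 5203\right)\right) - \frac{10136}{3}\right) - 322 = \left(\left(\frac{9763}{5962} - 9452\right) - \frac{10136}{3}\right) - 322 = \left(- \frac{56343061}{5962} - \frac{10136}{3}\right) - 322 = - \frac{229460015}{17886} - 322 = - \frac{235219307}{17886}$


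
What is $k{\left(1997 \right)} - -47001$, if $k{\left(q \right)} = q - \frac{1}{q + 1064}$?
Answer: $\frac{149982877}{3061} \approx 48998.0$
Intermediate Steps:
$k{\left(q \right)} = q - \frac{1}{1064 + q}$
$k{\left(1997 \right)} - -47001 = \frac{-1 + 1997^{2} + 1064 \cdot 1997}{1064 + 1997} - -47001 = \frac{-1 + 3988009 + 2124808}{3061} + 47001 = \frac{1}{3061} \cdot 6112816 + 47001 = \frac{6112816}{3061} + 47001 = \frac{149982877}{3061}$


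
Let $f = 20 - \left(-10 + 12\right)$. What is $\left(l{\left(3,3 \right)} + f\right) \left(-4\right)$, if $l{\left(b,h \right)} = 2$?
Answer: $-80$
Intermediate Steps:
$f = 18$ ($f = 20 - 2 = 18$)
$\left(l{\left(3,3 \right)} + f\right) \left(-4\right) = \left(2 + 18\right) \left(-4\right) = 20 \left(-4\right) = -80$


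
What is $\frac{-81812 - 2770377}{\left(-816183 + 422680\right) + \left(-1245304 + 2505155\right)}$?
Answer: $- \frac{2852189}{866348} \approx -3.2922$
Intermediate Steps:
$\frac{-81812 - 2770377}{\left(-816183 + 422680\right) + \left(-1245304 + 2505155\right)} = - \frac{2852189}{-393503 + 1259851} = - \frac{2852189}{866348}$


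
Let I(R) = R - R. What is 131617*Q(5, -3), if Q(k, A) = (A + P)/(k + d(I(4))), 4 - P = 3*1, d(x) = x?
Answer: -263234/5 ≈ -52647.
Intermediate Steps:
I(R) = 0
P = 1 (P = 4 - 3 = 1)
Q(k, A) = (1 + A)/k (Q(k, A) = (A + 1)/(k + 0) = (1 + A)/k)
131617*Q(5, -3) = 131617*((1 - 3)/5) = 131617*((⅕)*(-2)) = 131617*(-⅖) = -263234/5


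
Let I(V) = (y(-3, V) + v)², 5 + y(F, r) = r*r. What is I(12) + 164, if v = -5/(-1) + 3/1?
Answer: 21773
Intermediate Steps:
v = 8 (v = -5*(-1) + 3*1 = 5 + 3 = 8)
y(F, r) = -5 + r² (y(F, r) = -5 + r*r = -5 + r²)
I(V) = (3 + V²)² (I(V) = ((-5 + V²) + 8)² = (3 + V²)²)
I(12) + 164 = (3 + 12²)² + 164 = (3 + 144)² + 164 = 147² + 164 = 21609 + 164 = 21773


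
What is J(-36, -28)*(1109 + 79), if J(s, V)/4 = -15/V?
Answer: 17820/7 ≈ 2545.7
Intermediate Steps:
J(s, V) = -60/V (J(s, V) = 4*(-15/V) = -60/V)
J(-36, -28)*(1109 + 79) = (-60/(-28))*(1109 + 79) = -60*(-1/28)*1188 = (15/7)*1188 = 17820/7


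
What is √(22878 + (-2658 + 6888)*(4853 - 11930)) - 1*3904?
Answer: -3904 + 48*I*√12983 ≈ -3904.0 + 5469.3*I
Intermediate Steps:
√(22878 + (-2658 + 6888)*(4853 - 11930)) - 1*3904 = √(22878 + 4230*(-7077)) - 3904 = √(22878 - 29935710) - 3904 = √(-29912832) - 3904 = 48*I*√12983 - 3904 = -3904 + 48*I*√12983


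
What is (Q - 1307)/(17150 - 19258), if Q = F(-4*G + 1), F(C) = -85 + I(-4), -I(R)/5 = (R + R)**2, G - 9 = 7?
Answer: 428/527 ≈ 0.81214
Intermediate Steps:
G = 16 (G = 9 + 7 = 16)
I(R) = -20*R**2 (I(R) = -5*(R + R)**2 = -5*4*R**2 = -20*R**2)
F(C) = -405 (F(C) = -85 - 20*(-4)**2 = -85 - 20*16 = -85 - 320 = -405)
Q = -405
(Q - 1307)/(17150 - 19258) = (-405 - 1307)/(17150 - 19258) = -1712/(-2108) = -1712*(-1/2108) = 428/527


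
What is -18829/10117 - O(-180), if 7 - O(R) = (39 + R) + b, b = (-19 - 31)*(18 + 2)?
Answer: -11633145/10117 ≈ -1149.9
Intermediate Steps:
b = -1000 (b = -50*20 = -1000)
O(R) = 968 - R (O(R) = 7 - ((39 + R) - 1000) = 7 - (-961 + R) = 7 + (961 - R) = 968 - R)
-18829/10117 - O(-180) = -18829/10117 - (968 - 1*(-180)) = -18829*1/10117 - (968 + 180) = -18829/10117 - 1*1148 = -18829/10117 - 1148 = -11633145/10117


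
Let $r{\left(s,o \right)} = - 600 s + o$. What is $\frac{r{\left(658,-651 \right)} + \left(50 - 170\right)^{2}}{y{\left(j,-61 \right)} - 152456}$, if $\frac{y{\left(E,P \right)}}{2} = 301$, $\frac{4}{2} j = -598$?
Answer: $\frac{127017}{50618} \approx 2.5093$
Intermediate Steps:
$j = -299$ ($j = \frac{1}{2} \left(-598\right) = -299$)
$y{\left(E,P \right)} = 602$ ($y{\left(E,P \right)} = 2 \cdot 301 = 602$)
$r{\left(s,o \right)} = o - 600 s$
$\frac{r{\left(658,-651 \right)} + \left(50 - 170\right)^{2}}{y{\left(j,-61 \right)} - 152456} = \frac{\left(-651 - 394800\right) + \left(50 - 170\right)^{2}}{602 - 152456} = \frac{\left(-651 - 394800\right) + \left(-120\right)^{2}}{-151854} = \left(-395451 + 14400\right) \left(- \frac{1}{151854}\right) = \left(-381051\right) \left(- \frac{1}{151854}\right) = \frac{127017}{50618}$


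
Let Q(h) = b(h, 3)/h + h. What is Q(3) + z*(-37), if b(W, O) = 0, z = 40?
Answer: -1477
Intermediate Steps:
Q(h) = h (Q(h) = 0/h + h = 0 + h = h)
Q(3) + z*(-37) = 3 + 40*(-37) = 3 - 1480 = -1477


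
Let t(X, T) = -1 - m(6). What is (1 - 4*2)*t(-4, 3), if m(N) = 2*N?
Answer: 91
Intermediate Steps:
t(X, T) = -13 (t(X, T) = -1 - 2*6 = -1 - 1*12 = -1 - 12 = -13)
(1 - 4*2)*t(-4, 3) = (1 - 4*2)*(-13) = (1 - 8)*(-13) = -7*(-13) = 91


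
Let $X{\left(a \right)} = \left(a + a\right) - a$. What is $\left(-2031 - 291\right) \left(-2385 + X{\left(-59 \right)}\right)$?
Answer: $5674968$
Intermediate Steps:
$X{\left(a \right)} = a$ ($X{\left(a \right)} = 2 a - a = a$)
$\left(-2031 - 291\right) \left(-2385 + X{\left(-59 \right)}\right) = \left(-2031 - 291\right) \left(-2385 - 59\right) = \left(-2322\right) \left(-2444\right) = 5674968$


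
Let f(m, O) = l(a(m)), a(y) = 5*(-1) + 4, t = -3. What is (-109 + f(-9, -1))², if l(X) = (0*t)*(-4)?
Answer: 11881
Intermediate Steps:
a(y) = -1 (a(y) = -5 + 4 = -1)
l(X) = 0 (l(X) = (0*(-3))*(-4) = 0*(-4) = 0)
f(m, O) = 0
(-109 + f(-9, -1))² = (-109 + 0)² = (-109)² = 11881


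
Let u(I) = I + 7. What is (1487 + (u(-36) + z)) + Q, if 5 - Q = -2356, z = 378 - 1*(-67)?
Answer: 4264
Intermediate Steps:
z = 445 (z = 378 + 67 = 445)
u(I) = 7 + I
Q = 2361 (Q = 5 - 1*(-2356) = 5 + 2356 = 2361)
(1487 + (u(-36) + z)) + Q = (1487 + ((7 - 36) + 445)) + 2361 = (1487 + (-29 + 445)) + 2361 = (1487 + 416) + 2361 = 1903 + 2361 = 4264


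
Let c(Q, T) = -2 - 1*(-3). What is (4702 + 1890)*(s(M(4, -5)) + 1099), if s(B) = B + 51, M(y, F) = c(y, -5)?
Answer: 7587392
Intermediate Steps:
c(Q, T) = 1 (c(Q, T) = -2 + 3 = 1)
M(y, F) = 1
s(B) = 51 + B
(4702 + 1890)*(s(M(4, -5)) + 1099) = (4702 + 1890)*((51 + 1) + 1099) = 6592*(52 + 1099) = 6592*1151 = 7587392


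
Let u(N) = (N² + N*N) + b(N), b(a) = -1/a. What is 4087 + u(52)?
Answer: 493739/52 ≈ 9495.0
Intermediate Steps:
u(N) = -1/N + 2*N² (u(N) = (N² + N*N) - 1/N = (N² + N²) - 1/N = 2*N² - 1/N = -1/N + 2*N²)
4087 + u(52) = 4087 + (-1 + 2*52³)/52 = 4087 + (-1 + 2*140608)/52 = 4087 + (-1 + 281216)/52 = 4087 + (1/52)*281215 = 4087 + 281215/52 = 493739/52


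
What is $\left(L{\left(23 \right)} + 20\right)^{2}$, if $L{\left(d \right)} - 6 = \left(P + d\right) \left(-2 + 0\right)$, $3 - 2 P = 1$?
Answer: $484$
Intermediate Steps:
$P = 1$ ($P = \frac{3}{2} - \frac{1}{2} = 1$)
$L{\left(d \right)} = 4 - 2 d$ ($L{\left(d \right)} = 6 + \left(1 + d\right) \left(-2 + 0\right) = 6 + \left(1 + d\right) \left(-2\right) = 6 - \left(2 + 2 d\right) = 4 - 2 d$)
$\left(L{\left(23 \right)} + 20\right)^{2} = \left(\left(4 - 46\right) + 20\right)^{2} = \left(-42 + 20\right)^{2} = \left(-22\right)^{2} = 484$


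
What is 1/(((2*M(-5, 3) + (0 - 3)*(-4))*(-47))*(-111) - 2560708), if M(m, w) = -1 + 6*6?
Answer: -1/2132914 ≈ -4.6884e-7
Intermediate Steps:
M(m, w) = 35 (M(m, w) = -1 + 36 = 35)
1/(((2*M(-5, 3) + (0 - 3)*(-4))*(-47))*(-111) - 2560708) = 1/(((2*35 + (0 - 3)*(-4))*(-47))*(-111) - 2560708) = 1/(((70 - 3*(-4))*(-47))*(-111) - 2560708) = 1/(((70 + 12)*(-47))*(-111) - 2560708) = 1/((82*(-47))*(-111) - 2560708) = 1/(-3854*(-111) - 2560708) = 1/(427794 - 2560708) = 1/(-2132914) = -1/2132914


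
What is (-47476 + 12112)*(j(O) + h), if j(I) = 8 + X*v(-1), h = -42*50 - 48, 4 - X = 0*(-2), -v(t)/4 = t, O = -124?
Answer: 75113136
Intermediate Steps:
v(t) = -4*t
X = 4 (X = 4 - 0*(-2) = 4 - 1*0 = 4 + 0 = 4)
h = -2148 (h = -2100 - 48 = -2148)
j(I) = 24 (j(I) = 8 + 4*(-4*(-1)) = 8 + 4*4 = 8 + 16 = 24)
(-47476 + 12112)*(j(O) + h) = (-47476 + 12112)*(24 - 2148) = -35364*(-2124) = 75113136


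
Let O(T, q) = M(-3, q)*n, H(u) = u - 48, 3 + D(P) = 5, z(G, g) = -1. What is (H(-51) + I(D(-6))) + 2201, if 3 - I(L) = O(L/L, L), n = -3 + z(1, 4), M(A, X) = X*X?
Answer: 2121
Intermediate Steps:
D(P) = 2 (D(P) = -3 + 5 = 2)
M(A, X) = X**2
n = -4 (n = -3 - 1 = -4)
H(u) = -48 + u
O(T, q) = -4*q**2 (O(T, q) = q**2*(-4) = -4*q**2)
I(L) = 3 + 4*L**2 (I(L) = 3 - (-4)*L**2 = 3 + 4*L**2)
(H(-51) + I(D(-6))) + 2201 = ((-48 - 51) + (3 + 4*2**2)) + 2201 = (-99 + (3 + 4*4)) + 2201 = (-99 + (3 + 16)) + 2201 = (-99 + 19) + 2201 = -80 + 2201 = 2121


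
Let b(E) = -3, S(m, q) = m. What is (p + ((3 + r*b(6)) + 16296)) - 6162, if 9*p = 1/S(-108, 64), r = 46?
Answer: 9719027/972 ≈ 9999.0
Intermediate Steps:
p = -1/972 (p = (⅑)/(-108) = (⅑)*(-1/108) = -1/972 ≈ -0.0010288)
(p + ((3 + r*b(6)) + 16296)) - 6162 = (-1/972 + ((3 + 46*(-3)) + 16296)) - 6162 = (-1/972 + ((3 - 138) + 16296)) - 6162 = (-1/972 + (-135 + 16296)) - 6162 = (-1/972 + 16161) - 6162 = 15708491/972 - 6162 = 9719027/972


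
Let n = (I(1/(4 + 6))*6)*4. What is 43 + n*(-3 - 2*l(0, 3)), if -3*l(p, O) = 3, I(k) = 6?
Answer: -101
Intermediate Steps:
l(p, O) = -1 (l(p, O) = -⅓*3 = -1)
n = 144 (n = (6*6)*4 = 36*4 = 144)
43 + n*(-3 - 2*l(0, 3)) = 43 + 144*(-3 - 2*(-1)) = 43 + 144*(-3 + 2) = 43 + 144*(-1) = 43 - 144 = -101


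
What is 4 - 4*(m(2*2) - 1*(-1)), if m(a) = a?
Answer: -16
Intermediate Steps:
4 - 4*(m(2*2) - 1*(-1)) = 4 - 4*(2*2 - 1*(-1)) = 4 - 4*(4 + 1) = 4 - 4*5 = 4 - 20 = -16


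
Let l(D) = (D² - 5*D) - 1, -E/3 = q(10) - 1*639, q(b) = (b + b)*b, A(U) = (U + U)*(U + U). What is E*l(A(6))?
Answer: 26359755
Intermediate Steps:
A(U) = 4*U² (A(U) = (2*U)*(2*U) = 4*U²)
q(b) = 2*b² (q(b) = (2*b)*b = 2*b²)
E = 1317 (E = -3*(2*10² - 1*639) = -3*(2*100 - 639) = -3*(200 - 639) = -3*(-439) = 1317)
l(D) = -1 + D² - 5*D
E*l(A(6)) = 1317*(-1 + (4*6²)² - 20*6²) = 1317*(-1 + (4*36)² - 20*36) = 1317*(-1 + 144² - 5*144) = 1317*(-1 + 20736 - 720) = 1317*20015 = 26359755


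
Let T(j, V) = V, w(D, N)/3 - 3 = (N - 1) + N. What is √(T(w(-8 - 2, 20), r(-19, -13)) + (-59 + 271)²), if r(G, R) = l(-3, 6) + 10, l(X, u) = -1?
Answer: √44953 ≈ 212.02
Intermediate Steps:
w(D, N) = 6 + 6*N (w(D, N) = 9 + 3*((N - 1) + N) = 9 + 3*((-1 + N) + N) = 9 + 3*(-1 + 2*N) = 9 + (-3 + 6*N) = 6 + 6*N)
r(G, R) = 9 (r(G, R) = -1 + 10 = 9)
√(T(w(-8 - 2, 20), r(-19, -13)) + (-59 + 271)²) = √(9 + (-59 + 271)²) = √(9 + 212²) = √(9 + 44944) = √44953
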